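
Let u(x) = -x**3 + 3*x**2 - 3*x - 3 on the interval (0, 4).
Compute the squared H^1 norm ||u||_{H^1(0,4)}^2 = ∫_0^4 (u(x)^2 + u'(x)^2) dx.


||u||_{H^1}^2 = 34152/35

The H^1 norm (squared) on an interval (0, L) is
  ||u||_{H^1}^2 = ∫_0^L u(x)^2 dx + ∫_0^L u'(x)^2 dx.
Compute u'(x) = -3*x**2 + 6*x - 3.
Then u(x)^2 = x**6 - 6*x**5 + 15*x**4 - 12*x**3 - 9*x**2 + 18*x + 9 and u'(x)^2 = 9*x**4 - 36*x**3 + 54*x**2 - 36*x + 9.
Integrate each monomial from 0 to 4 using ∫_0^4 c·x^n dx = c·4^(n+1)/(n+1):
  ∫_0^4 u(x)^2 dx = ∫_0^4 (x^6 - 6*x^5 + 15*x^4 - 12*x^3 - 9*x^2 + 18*x + 9) dx. Term by term:
    ∫_0^4 x^6 dx = 16384/7;  ∫_0^4 -6*x^5 dx = -4096;  ∫_0^4 15*x^4 dx = 3072;
    ∫_0^4 -12*x^3 dx = -768;  ∫_0^4 -9*x^2 dx = -192;  ∫_0^4 18*x dx = 144;
    ∫_0^4 9 dx = 36.
  Sum: 16384/7 − 4096 + 3072 − 768 − 192 + 144 + 36 = 3756/7.
  ∫_0^4 u'(x)^2 dx = ∫_0^4 (9*x^4 - 36*x^3 + 54*x^2 - 36*x + 9) dx. Term by term:
    ∫_0^4 9*x^4 dx = 9216/5;  ∫_0^4 -36*x^3 dx = -2304;  ∫_0^4 54*x^2 dx = 1152;
    ∫_0^4 -36*x dx = -288;  ∫_0^4 9 dx = 36.
  Sum: 9216/5 − 2304 + 1152 − 288 + 36 = 2196/5.
Adding: ||u||_{H^1}^2 = 3756/7 + 2196/5 = 34152/35.


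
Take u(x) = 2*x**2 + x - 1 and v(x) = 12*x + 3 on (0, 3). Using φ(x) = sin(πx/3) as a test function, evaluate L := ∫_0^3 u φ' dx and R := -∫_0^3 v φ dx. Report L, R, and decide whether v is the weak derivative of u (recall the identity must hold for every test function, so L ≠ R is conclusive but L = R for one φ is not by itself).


LHS = -42/π, RHS = -126/π. No, v is not the weak derivative of u.

u(x) = 2*x**2 + x - 1, classical derivative u'(x) = 4*x + 1.
φ(x) = sin(πx/3), so φ'(x) = π*cos(π*x/3)/3.
Note φ(0) = φ(3) = 0, so the boundary term u·φ vanishes.
LHS = ∫_0^3 u(x) φ'(x) dx = ∫_0^3 (2*π*x^2*cos(π*x/3)/3 + π*x*cos(π*x/3)/3 - π*cos(π*x/3)/3) dx. Term by term:
  ∫_0^3 -π*cos(π*x/3)/3 dx = 0;  ∫_0^3 π*x*cos(π*x/3)/3 dx = -6/π;  ∫_0^3 2*π*x^2*cos(π*x/3)/3 dx = -36/π.
Sum: 0 − 6/π − 36/π = -42/π.
So LHS = -42/π.
∫_0^3 v(x) φ(x) dx = ∫_0^3 (12*x*sin(π*x/3) + 3*sin(π*x/3)) dx. Term by term:
  ∫_0^3 3*sin(π*x/3) dx = 18/π;  ∫_0^3 12*x*sin(π*x/3) dx = 108/π.
Sum: 18/π + 108/π = 126/π.
So RHS = -∫_0^3 v(x) φ(x) dx = -126/π.
LHS − RHS = 84/π ≠ 0, so the identity fails.
(For a valid weak derivative the identity must hold for EVERY test function, in particular this one. The failure shows v is NOT the weak derivative of u.)
Correct weak derivative would be u'(x) = 4*x + 1.


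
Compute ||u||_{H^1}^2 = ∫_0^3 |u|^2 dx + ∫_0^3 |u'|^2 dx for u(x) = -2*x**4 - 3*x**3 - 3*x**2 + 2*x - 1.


||u||_{H^1}^2 = 2586648/35

The H^1 norm (squared) on an interval (0, L) is
  ||u||_{H^1}^2 = ∫_0^L u(x)^2 dx + ∫_0^L u'(x)^2 dx.
Compute u'(x) = -8*x**3 - 9*x**2 - 6*x + 2.
Then u(x)^2 = 4*x**8 + 12*x**7 + 21*x**6 + 10*x**5 + x**4 - 6*x**3 + 10*x**2 - 4*x + 1 and u'(x)^2 = 64*x**6 + 144*x**5 + 177*x**4 + 76*x**3 - 24*x + 4.
Integrate each monomial from 0 to 3 using ∫_0^3 c·x^n dx = c·3^(n+1)/(n+1):
  ∫_0^3 u(x)^2 dx = ∫_0^3 (4*x^8 + 12*x^7 + 21*x^6 + 10*x^5 + x^4 - 6*x^3 + 10*x^2 - 4*x + 1) dx. Term by term:
    ∫_0^3 4*x^8 dx = 8748;  ∫_0^3 12*x^7 dx = 19683/2;  ∫_0^3 21*x^6 dx = 6561;
    ∫_0^3 10*x^5 dx = 1215;  ∫_0^3 x^4 dx = 243/5;  ∫_0^3 -6*x^3 dx = -243/2;
    ∫_0^3 10*x^2 dx = 90;  ∫_0^3 -4*x dx = -18;  ∫_0^3 1 dx = 3.
  Sum: 8748 + 19683/2 + 6561 + 1215 + 243/5 − 243/2 + 90 − 18 + 3 = 131838/5.
  ∫_0^3 u'(x)^2 dx = ∫_0^3 (64*x^6 + 144*x^5 + 177*x^4 + 76*x^3 - 24*x + 4) dx. Term by term:
    ∫_0^3 64*x^6 dx = 139968/7;  ∫_0^3 144*x^5 dx = 17496;  ∫_0^3 177*x^4 dx = 43011/5;
    ∫_0^3 76*x^3 dx = 1539;  ∫_0^3 -24*x dx = -108;  ∫_0^3 4 dx = 12.
  Sum: 139968/7 + 17496 + 43011/5 + 1539 − 108 + 12 = 1663782/35.
Adding: ||u||_{H^1}^2 = 131838/5 + 1663782/35 = 2586648/35.


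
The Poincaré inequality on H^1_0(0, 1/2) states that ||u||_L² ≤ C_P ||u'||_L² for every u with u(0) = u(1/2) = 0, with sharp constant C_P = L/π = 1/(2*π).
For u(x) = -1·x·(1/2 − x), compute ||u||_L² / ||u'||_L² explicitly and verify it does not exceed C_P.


||u||_L² / ||u'||_L² = sqrt(10)/20 < C_P = 1/(2*π).

u(x) = -1·x·(1/2 − x), so u'(x) = 2*x - 1/2.
u(x) = -1·x·(1/2 − x) vanishes at x = 0 and x = 1/2, so u ∈ H^1_0(0, 1/2). Differentiate via the product rule and integrate the resulting polynomials term by term.
  ∫_0^1/2 u² dx = ∫_0^1/2 (x^4 - x^3 + x^2/4) dx. Term by term:
    ∫_0^1/2 x^4 dx = 1/160;  ∫_0^1/2 -x^3 dx = -1/64;  ∫_0^1/2 x^2/4 dx = 1/96.
  Sum: 1/160 − 1/64 + 1/96 = 1/960.
  ∫_0^1/2 (u')² dx = ∫_0^1/2 (4*x^2 - 2*x + 1/4) dx. Term by term:
    ∫_0^1/2 4*x^2 dx = 1/6;  ∫_0^1/2 -2*x dx = -1/4;  ∫_0^1/2 1/4 dx = 1/8.
  Sum: 1/6 − 1/4 + 1/8 = 1/24.
∫_0^1/2 u² dx = 1/960, so ||u||_L² = sqrt(15)/120.
∫_0^1/2 (u')² dx = 1/24, so ||u'||_L² = sqrt(6)/12.
Ratio ||u||_L² / ||u'||_L² = sqrt(10)/20.
Sharp Poincaré constant on H^1_0(0, 1/2) is C_P = L/π = 1/(2*π), achieved by sin(2*π·x).
A polynomial bump cannot attain the sharp Poincaré constant (only the first sine eigenfunction does), so the ratio is strictly less than C_P, consistent with ||u||_L² ≤ C_P ||u'||_L².


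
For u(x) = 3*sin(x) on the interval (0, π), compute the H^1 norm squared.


||u||_{H^1(0,π)}^2 = 9*π

u'(x) = 3*cos(x).
Expand u² and (u')² and integrate term by term on (0, π), using: for integers n ≥ 1, ∫_0^π sin²(nx) dx = ∫_0^π cos²(nx) dx = π/2; for n ≠ n', ∫_0^π sin(nx)sin(n'x) dx = ∫_0^π cos(nx)cos(n'x) dx = 0; and by product-to-sum, ∫_0^π sin(nx)cos(n'x) dx = ½∫_0^π [sin((n+n')x) + sin((n−n')x)] dx, which is 0 when n+n' is even and 2n/(n²−n'²) when n+n' is odd (it need not vanish on (0, π)).
  u² squared terms: (3)²·∫sin(x)² dx = 9·π/2 = 9*π/2.
  So ∫_0^π u² dx = 9*π/2.
  (u')² squared terms: (3)²·∫cos(x)² dx = 9·π/2 = 9*π/2.
  So ∫_0^π (u')² dx = 9*π/2.
||u||_{H^1}^2 = (9*π/2) + (9*π/2) = 9*π.


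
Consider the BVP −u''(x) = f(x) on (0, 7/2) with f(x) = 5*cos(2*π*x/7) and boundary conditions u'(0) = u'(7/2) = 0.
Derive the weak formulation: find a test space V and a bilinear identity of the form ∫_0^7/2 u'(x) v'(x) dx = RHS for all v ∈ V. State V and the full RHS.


V = H^1(0, 7/2) (no boundary constraint on v; u is determined up to an additive constant); weak form: ∫_0^7/2 u'v' dx = ∫_0^7/2 (5*cos(2*π*x/7)) v dx for all v ∈ V.

Multiply both sides by a test function v and integrate from 0 to 7/2:
  ∫_0^7/2 −u''(x) v(x) dx = ∫_0^7/2 f(x) v(x) dx.
Integrate the LHS by parts once:
  ∫_0^7/2 −u'' v dx = −[u'(x) v(x)]_0^7/2 + ∫_0^7/2 u'(x) v'(x) dx.
Thus ∫_0^7/2 u'(x) v'(x) dx = ∫_0^7/2 f(x) v(x) dx + [u'(x) v(x)]_0^7/2.
Choose V so that boundary terms are either known or forced to vanish.
u has homogeneous Neumann: u'(0) = u'(7/2) = 0. So [u' v]_0^7/2 = 0·v(7/2) − 0·v(0) = 0 for any v; take V = H^1(0, 7/2).
Weak formulation: find u (satisfying any essential BC) such that ∫_0^7/2 u'(x) v'(x) dx = ∫_0^7/2 f v dx for all v ∈ V (homogeneous Neumann, so boundary terms vanish).
Substituting f(x) = 5*cos(2*π*x/7), the right-hand side is ∫_0^7/2 (5*cos(2*π*x/7)) v dx.
Compatibility check (pure Neumann): taking v ≡ 1 ∈ V gives 0 = ∫_0^7/2 f dx + (0) − (0), i.e. ∫_0^7/2 f dx must equal u'(0) − u'(7/2) = 0. Indeed ∫_0^7/2 (5*cos(2*π*x/7)) dx = 0, so the data are compatible. The solution is then unique only up to an additive constant (fix it e.g. by requiring ∫_0^7/2 u dx = 0).


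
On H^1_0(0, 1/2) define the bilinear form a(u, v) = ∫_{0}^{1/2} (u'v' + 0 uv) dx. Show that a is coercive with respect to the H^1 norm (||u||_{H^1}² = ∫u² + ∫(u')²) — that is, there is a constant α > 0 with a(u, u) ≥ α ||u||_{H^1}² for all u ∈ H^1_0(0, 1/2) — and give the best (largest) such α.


α = 4*π^2/(1 + 4*π^2)

Coercivity of a(·,·) on H^1_0(0, 1/2) means a(u, u) ≥ α ||u||_{H^1}² for every u ∈ H^1_0.
The interval has length L = 1/2, and Poincaré/coercivity depend only on L. Here a(u, u) = ∫(u')² + (0)·∫u².
Here c = 0, so a(u,u) = ∫(u')² alone. The condition a(u,u) ≥ α||u||_{H^1}² reads (1−α)∫(u')² ≥ (α−c)∫u². Any admissible α is ≤ 1 (rapidly oscillating u have ∫u²/∫(u')² → 0), and α = 1 would force 0 ≥ (1−c)∫u², impossible since c < 1; so 1−α > 0. By the sharp Poincaré inequality on H^1_0 of an interval of length L, ∫(u')² ≥ (π/L)²∫u² with equality for the first sine mode sin(π(x−x₀)/L) (x₀ the left endpoint), so the inequality holds for all u iff (1−α)(π/L)² ≥ α − c, i.e. α ≤ ((π/L)² + c)/((π/L)² + 1) = (1 + c(L/π)²)/(1 + (L/π)²). (Direct route, valid since c ≤ 0: Poincaré gives c∫u² ≥ c(L/π)²∫(u')², so a(u,u) ≥ (1 + c(L/π)²)∫(u')², while ||u||_{H^1}² ≤ (1 + (L/π)²)∫(u')²; dividing yields the same α.) With (π/L)² = 4*π^2 and c = 0, the largest admissible constant is α = ((π/L)² + c)/((π/L)² + 1).
Simplifying, α = 4*π^2/(1 + 4*π^2).


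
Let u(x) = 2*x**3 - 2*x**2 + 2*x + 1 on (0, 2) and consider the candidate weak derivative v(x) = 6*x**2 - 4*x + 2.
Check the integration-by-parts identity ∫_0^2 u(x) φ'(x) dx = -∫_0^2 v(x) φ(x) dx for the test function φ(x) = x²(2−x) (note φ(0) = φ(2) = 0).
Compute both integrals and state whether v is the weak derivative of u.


LHS = -136/15, RHS = -136/15. Yes, v = u' weakly.

u(x) = 2*x**3 - 2*x**2 + 2*x + 1, classical derivative u'(x) = 6*x**2 - 4*x + 2.
φ(x) = x²(2−x), so φ'(x) = x*(4 - 3*x).
Note φ(0) = φ(2) = 0, so the boundary term u·φ vanishes.
LHS = ∫_0^2 u(x) φ'(x) dx = ∫_0^2 (-6*x^5 + 14*x^4 - 14*x^3 + 5*x^2 + 4*x) dx. Term by term:
  ∫_0^2 -6*x^5 dx = -64;  ∫_0^2 14*x^4 dx = 448/5;  ∫_0^2 -14*x^3 dx = -56;
  ∫_0^2 5*x^2 dx = 40/3;  ∫_0^2 4*x dx = 8.
Sum: -64 + 448/5 − 56 + 40/3 + 8 = -136/15.
So LHS = -136/15.
∫_0^2 v(x) φ(x) dx = ∫_0^2 (-6*x^5 + 16*x^4 - 10*x^3 + 4*x^2) dx. Term by term:
  ∫_0^2 -6*x^5 dx = -64;  ∫_0^2 16*x^4 dx = 512/5;  ∫_0^2 -10*x^3 dx = -40;
  ∫_0^2 4*x^2 dx = 32/3.
Sum: -64 + 512/5 − 40 + 32/3 = 136/15.
So RHS = -∫_0^2 v(x) φ(x) dx = -136/15.
LHS = RHS, so the identity holds for this test φ.
Moreover u is smooth here and v(x) = u'(x) = 6*x**2 - 4*x + 2 pointwise, so the identity holds for every test function. Hence v is the weak derivative of u.


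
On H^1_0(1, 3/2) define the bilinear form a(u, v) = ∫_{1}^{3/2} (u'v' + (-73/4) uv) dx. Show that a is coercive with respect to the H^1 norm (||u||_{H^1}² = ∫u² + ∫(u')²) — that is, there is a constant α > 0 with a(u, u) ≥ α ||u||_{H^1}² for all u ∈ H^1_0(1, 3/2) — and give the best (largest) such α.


α = (-73 + 16*π^2)/(4*(1 + 4*π^2))

Coercivity of a(·,·) on H^1_0(1, 3/2) means a(u, u) ≥ α ||u||_{H^1}² for every u ∈ H^1_0.
The interval has length L = 1/2, and Poincaré/coercivity depend only on L. Here a(u, u) = ∫(u')² + (-73/4)·∫u².
Here c = -73/4 < 0 with |c| < (π/L)² = 4*π^2, so coercivity still holds. The condition a(u,u) ≥ α||u||_{H^1}² reads (1−α)∫(u')² ≥ (α−c)∫u². Any admissible α is ≤ 1 (rapidly oscillating u have ∫u²/∫(u')² → 0), and α = 1 would force 0 ≥ (1−c)∫u², impossible since c < 1; so 1−α > 0. By the sharp Poincaré inequality on H^1_0 of an interval of length L, ∫(u')² ≥ (π/L)²∫u² with equality for the first sine mode sin(π(x−x₀)/L) (x₀ the left endpoint), so the inequality holds for all u iff (1−α)(π/L)² ≥ α − c, i.e. α ≤ ((π/L)² + c)/((π/L)² + 1) = (1 + c(L/π)²)/(1 + (L/π)²). (Direct route, valid since c ≤ 0: Poincaré gives c∫u² ≥ c(L/π)²∫(u')², so a(u,u) ≥ (1 + c(L/π)²)∫(u')², while ||u||_{H^1}² ≤ (1 + (L/π)²)∫(u')²; dividing yields the same α.) With (π/L)² = 4*π^2 and c = -73/4, the largest admissible constant is α = ((π/L)² + c)/((π/L)² + 1).
Simplifying, α = (-73 + 16*π^2)/(4*(1 + 4*π^2)).


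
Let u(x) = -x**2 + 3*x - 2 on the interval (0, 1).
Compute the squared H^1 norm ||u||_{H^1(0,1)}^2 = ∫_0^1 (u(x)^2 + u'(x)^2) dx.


||u||_{H^1}^2 = 161/30

The H^1 norm (squared) on an interval (0, L) is
  ||u||_{H^1}^2 = ∫_0^L u(x)^2 dx + ∫_0^L u'(x)^2 dx.
Compute u'(x) = 3 - 2*x.
Then u(x)^2 = x**4 - 6*x**3 + 13*x**2 - 12*x + 4 and u'(x)^2 = 4*x**2 - 12*x + 9.
Integrate each monomial from 0 to 1 using ∫_0^1 c·x^n dx = c·1^(n+1)/(n+1):
  ∫_0^1 u(x)^2 dx = ∫_0^1 (x^4 - 6*x^3 + 13*x^2 - 12*x + 4) dx. Term by term:
    ∫_0^1 x^4 dx = 1/5;  ∫_0^1 -6*x^3 dx = -3/2;  ∫_0^1 13*x^2 dx = 13/3;
    ∫_0^1 -12*x dx = -6;  ∫_0^1 4 dx = 4.
  Sum: 1/5 − 3/2 + 13/3 − 6 + 4 = 31/30.
  ∫_0^1 u'(x)^2 dx = ∫_0^1 (4*x^2 - 12*x + 9) dx. Term by term:
    ∫_0^1 4*x^2 dx = 4/3;  ∫_0^1 -12*x dx = -6;  ∫_0^1 9 dx = 9.
  Sum: 4/3 − 6 + 9 = 13/3.
Adding: ||u||_{H^1}^2 = 31/30 + 13/3 = 161/30.


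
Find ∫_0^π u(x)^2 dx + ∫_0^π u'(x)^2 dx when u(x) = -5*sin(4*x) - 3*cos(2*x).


||u||_{H^1(0,π)}^2 = 235*π

u'(x) = 6*sin(2*x) - 20*cos(4*x).
Expand u² and (u')² and integrate term by term on (0, π), using: for integers n ≥ 1, ∫_0^π sin²(nx) dx = ∫_0^π cos²(nx) dx = π/2; for n ≠ n', ∫_0^π sin(nx)sin(n'x) dx = ∫_0^π cos(nx)cos(n'x) dx = 0; and by product-to-sum, ∫_0^π sin(nx)cos(n'x) dx = ½∫_0^π [sin((n+n')x) + sin((n−n')x)] dx, which is 0 when n+n' is even and 2n/(n²−n'²) when n+n' is odd (it need not vanish on (0, π)).
  u² squared terms: (-5)²·∫sin(4x)² dx = 25·π/2 = 25*π/2;  (-3)²·∫cos(2x)² dx = 9·π/2 = 9*π/2.
  u² cross terms: 2·(-5)·(-3)·∫sin(4x)·cos(2x) dx = 30·(0) = 0.
  So ∫_0^π u² dx = 25*π/2 + 9*π/2 + 0 = 17*π.
  (u')² squared terms: (-20)²·∫cos(4x)² dx = 400·π/2 = 200*π;  (6)²·∫sin(2x)² dx = 36·π/2 = 18*π.
  (u')² cross terms: 2·(-20)·(6)·∫cos(4x)·sin(2x) dx = -240·(0) = 0.
  So ∫_0^π (u')² dx = 200*π + 18*π + 0 = 218*π.
||u||_{H^1}^2 = (17*π) + (218*π) = 235*π.


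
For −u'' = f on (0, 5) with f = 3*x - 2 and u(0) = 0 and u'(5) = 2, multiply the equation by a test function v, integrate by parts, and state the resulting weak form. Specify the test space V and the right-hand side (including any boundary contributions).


V = {v ∈ H^1(0, 5) : v(0) = 0} (test functions vanish at x = 0 where u is specified); weak form: ∫_0^5 u'v' dx = ∫_0^5 (3*x - 2) v dx + 2·v(5) for all v ∈ V.

Multiply both sides by a test function v and integrate from 0 to 5:
  ∫_0^5 −u''(x) v(x) dx = ∫_0^5 f(x) v(x) dx.
Integrate the LHS by parts once:
  ∫_0^5 −u'' v dx = −[u'(x) v(x)]_0^5 + ∫_0^5 u'(x) v'(x) dx.
Thus ∫_0^5 u'(x) v'(x) dx = ∫_0^5 f(x) v(x) dx + [u'(x) v(x)]_0^5.
Choose V so that boundary terms are either known or forced to vanish.
Mixed BC: u(0) = 0 (Dirichlet) and u'(5) = 2 (Neumann). Define V = {v ∈ H^1(0, 5) : v(0) = 0}. Then [u' v]_0^5 = u'(5)·v(5) − u'(0)·0 = 2·v(5).
Weak formulation: find u (satisfying any essential BC) such that ∫_0^5 u'(x) v'(x) dx = ∫_0^5 f v dx + 2·v(5) for all v ∈ V (Dirichlet at 0 absorbed into V; Neumann datum at x = 5 contributes the boundary term).
Substituting f(x) = 3*x - 2, the right-hand side is ∫_0^5 (3*x - 2) v dx + 2·v(5).


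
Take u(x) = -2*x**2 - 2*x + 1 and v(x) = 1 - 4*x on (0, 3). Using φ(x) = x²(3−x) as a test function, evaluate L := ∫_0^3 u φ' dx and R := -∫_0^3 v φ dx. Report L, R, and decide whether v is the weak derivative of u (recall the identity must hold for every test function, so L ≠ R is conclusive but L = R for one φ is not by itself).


LHS = 621/10, RHS = 837/20. No, v is not the weak derivative of u.

u(x) = -2*x**2 - 2*x + 1, classical derivative u'(x) = -4*x - 2.
φ(x) = x²(3−x), so φ'(x) = 3*x*(2 - x).
Note φ(0) = φ(3) = 0, so the boundary term u·φ vanishes.
LHS = ∫_0^3 u(x) φ'(x) dx = ∫_0^3 (6*x^4 - 6*x^3 - 15*x^2 + 6*x) dx. Term by term:
  ∫_0^3 6*x^4 dx = 1458/5;  ∫_0^3 -6*x^3 dx = -243/2;  ∫_0^3 -15*x^2 dx = -135;
  ∫_0^3 6*x dx = 27.
Sum: 1458/5 − 243/2 − 135 + 27 = 621/10.
So LHS = 621/10.
∫_0^3 v(x) φ(x) dx = ∫_0^3 (4*x^4 - 13*x^3 + 3*x^2) dx. Term by term:
  ∫_0^3 4*x^4 dx = 972/5;  ∫_0^3 -13*x^3 dx = -1053/4;  ∫_0^3 3*x^2 dx = 27.
Sum: 972/5 − 1053/4 + 27 = -837/20.
So RHS = -∫_0^3 v(x) φ(x) dx = 837/20.
LHS − RHS = 81/4 ≠ 0, so the identity fails.
(For a valid weak derivative the identity must hold for EVERY test function, in particular this one. The failure shows v is NOT the weak derivative of u.)
Correct weak derivative would be u'(x) = -4*x - 2.


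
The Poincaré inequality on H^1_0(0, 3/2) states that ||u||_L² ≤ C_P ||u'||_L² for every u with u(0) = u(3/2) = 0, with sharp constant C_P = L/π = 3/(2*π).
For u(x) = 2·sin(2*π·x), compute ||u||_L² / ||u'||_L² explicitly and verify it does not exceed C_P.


||u||_L² / ||u'||_L² = 1/(2*π) < C_P = 3/(2*π).

u(x) = 2·sin(2*π·x), so u'(x) = 4*π*cos(2*π*x).
Writing u(x) = A·sin(kπx/L) with A = 2 and k = 3, use ∫_0^L sin²(kπx/L) dx = L/2 and ∫_0^L cos²(kπx/L) dx = L/2.
u² = 4·sin²(2*π·x) and (u')² = 16*π^2·cos²(2*π·x), and each of sin², cos² integrates to L/2 = 3/4 over (0, 3/2).
∫_0^3/2 u² dx = 3, so ||u||_L² = sqrt(3).
∫_0^3/2 (u')² dx = 12*π^2, so ||u'||_L² = 2*sqrt(3)*π.
Ratio ||u||_L² / ||u'||_L² = 1/(2*π).
Sharp Poincaré constant on H^1_0(0, 3/2) is C_P = L/π = 3/(2*π), achieved by sin(2*π/3·x).
This is the k = 3 harmonic; the ratio L/(kπ) is strictly less than C_P = L/π, consistent with the sharp inequality ||u||_L² ≤ C_P ||u'||_L².


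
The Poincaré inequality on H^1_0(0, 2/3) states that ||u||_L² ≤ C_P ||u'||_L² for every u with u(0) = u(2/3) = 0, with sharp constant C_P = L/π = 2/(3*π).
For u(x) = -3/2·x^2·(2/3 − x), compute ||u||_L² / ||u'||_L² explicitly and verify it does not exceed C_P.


||u||_L² / ||u'||_L² = sqrt(14)/21 < C_P = 2/(3*π).

u(x) = -3/2·x^2·(2/3 − x), so u'(x) = x*(9*x - 4)/2.
u(x) = -3/2·x^2·(2/3 − x) vanishes at x = 0 and x = 2/3, so u ∈ H^1_0(0, 2/3). Differentiate via the product rule and integrate the resulting polynomials term by term.
  ∫_0^2/3 u² dx = ∫_0^2/3 (9*x^6/4 - 3*x^5 + x^4) dx. Term by term:
    ∫_0^2/3 9*x^6/4 dx = 32/1701;  ∫_0^2/3 -3*x^5 dx = -32/729;  ∫_0^2/3 x^4 dx = 32/1215.
  Sum: 32/1701 − 32/729 + 32/1215 = 32/25515.
  ∫_0^2/3 (u')² dx = ∫_0^2/3 (81*x^4/4 - 18*x^3 + 4*x^2) dx. Term by term:
    ∫_0^2/3 81*x^4/4 dx = 8/15;  ∫_0^2/3 -18*x^3 dx = -8/9;  ∫_0^2/3 4*x^2 dx = 32/81.
  Sum: 8/15 − 8/9 + 32/81 = 16/405.
∫_0^2/3 u² dx = 32/25515, so ||u||_L² = 4*sqrt(70)/945.
∫_0^2/3 (u')² dx = 16/405, so ||u'||_L² = 4*sqrt(5)/45.
Ratio ||u||_L² / ||u'||_L² = sqrt(14)/21.
Sharp Poincaré constant on H^1_0(0, 2/3) is C_P = L/π = 2/(3*π), achieved by sin(3*π/2·x).
A polynomial bump cannot attain the sharp Poincaré constant (only the first sine eigenfunction does), so the ratio is strictly less than C_P, consistent with ||u||_L² ≤ C_P ||u'||_L².


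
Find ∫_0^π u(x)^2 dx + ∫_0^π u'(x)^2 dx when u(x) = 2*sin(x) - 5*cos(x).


||u||_{H^1(0,π)}^2 = 29*π

u'(x) = 5*sin(x) + 2*cos(x).
Expand u² and (u')² and integrate term by term on (0, π), using: for integers n ≥ 1, ∫_0^π sin²(nx) dx = ∫_0^π cos²(nx) dx = π/2; for n ≠ n', ∫_0^π sin(nx)sin(n'x) dx = ∫_0^π cos(nx)cos(n'x) dx = 0; and by product-to-sum, ∫_0^π sin(nx)cos(n'x) dx = ½∫_0^π [sin((n+n')x) + sin((n−n')x)] dx, which is 0 when n+n' is even and 2n/(n²−n'²) when n+n' is odd (it need not vanish on (0, π)).
  u² squared terms: (-5)²·∫cos(x)² dx = 25·π/2 = 25*π/2;  (2)²·∫sin(x)² dx = 4·π/2 = 2*π.
  u² cross terms: 2·(-5)·(2)·∫cos(x)·sin(x) dx = -20·(0) = 0.
  So ∫_0^π u² dx = 25*π/2 + 2*π + 0 = 29*π/2.
  (u')² squared terms: (2)²·∫cos(x)² dx = 4·π/2 = 2*π;  (5)²·∫sin(x)² dx = 25·π/2 = 25*π/2.
  (u')² cross terms: 2·(2)·(5)·∫cos(x)·sin(x) dx = 20·(0) = 0.
  So ∫_0^π (u')² dx = 2*π + 25*π/2 + 0 = 29*π/2.
||u||_{H^1}^2 = (29*π/2) + (29*π/2) = 29*π.


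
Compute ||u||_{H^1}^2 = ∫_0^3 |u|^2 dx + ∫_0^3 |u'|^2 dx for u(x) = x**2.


||u||_{H^1}^2 = 423/5

The H^1 norm (squared) on an interval (0, L) is
  ||u||_{H^1}^2 = ∫_0^L u(x)^2 dx + ∫_0^L u'(x)^2 dx.
Compute u'(x) = 2*x.
Then u(x)^2 = x**4 and u'(x)^2 = 4*x**2.
Integrate each monomial from 0 to 3 using ∫_0^3 c·x^n dx = c·3^(n+1)/(n+1):
  ∫_0^3 u(x)^2 dx = ∫_0^3 (x^4) dx. Term by term:
    ∫_0^3 x^4 dx = 243/5.
  ∫_0^3 u'(x)^2 dx = ∫_0^3 (4*x^2) dx. Term by term:
    ∫_0^3 4*x^2 dx = 36.
Adding: ||u||_{H^1}^2 = 243/5 + 36 = 423/5.


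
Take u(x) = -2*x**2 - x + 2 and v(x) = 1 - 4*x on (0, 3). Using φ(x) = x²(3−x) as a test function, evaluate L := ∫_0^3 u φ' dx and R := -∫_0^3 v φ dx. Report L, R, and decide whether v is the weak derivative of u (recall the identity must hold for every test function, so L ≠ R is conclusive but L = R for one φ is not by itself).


LHS = 1107/20, RHS = 837/20. No, v is not the weak derivative of u.

u(x) = -2*x**2 - x + 2, classical derivative u'(x) = -4*x - 1.
φ(x) = x²(3−x), so φ'(x) = 3*x*(2 - x).
Note φ(0) = φ(3) = 0, so the boundary term u·φ vanishes.
LHS = ∫_0^3 u(x) φ'(x) dx = ∫_0^3 (6*x^4 - 9*x^3 - 12*x^2 + 12*x) dx. Term by term:
  ∫_0^3 6*x^4 dx = 1458/5;  ∫_0^3 -9*x^3 dx = -729/4;  ∫_0^3 -12*x^2 dx = -108;
  ∫_0^3 12*x dx = 54.
Sum: 1458/5 − 729/4 − 108 + 54 = 1107/20.
So LHS = 1107/20.
∫_0^3 v(x) φ(x) dx = ∫_0^3 (4*x^4 - 13*x^3 + 3*x^2) dx. Term by term:
  ∫_0^3 4*x^4 dx = 972/5;  ∫_0^3 -13*x^3 dx = -1053/4;  ∫_0^3 3*x^2 dx = 27.
Sum: 972/5 − 1053/4 + 27 = -837/20.
So RHS = -∫_0^3 v(x) φ(x) dx = 837/20.
LHS − RHS = 27/2 ≠ 0, so the identity fails.
(For a valid weak derivative the identity must hold for EVERY test function, in particular this one. The failure shows v is NOT the weak derivative of u.)
Correct weak derivative would be u'(x) = -4*x - 1.


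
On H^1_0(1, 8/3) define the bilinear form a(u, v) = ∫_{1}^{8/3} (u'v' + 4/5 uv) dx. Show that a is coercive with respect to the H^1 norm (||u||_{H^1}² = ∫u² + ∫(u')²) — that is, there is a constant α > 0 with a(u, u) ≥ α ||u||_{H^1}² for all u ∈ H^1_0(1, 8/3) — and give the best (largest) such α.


α = (20 + 9*π^2)/(25 + 9*π^2)

Coercivity of a(·,·) on H^1_0(1, 8/3) means a(u, u) ≥ α ||u||_{H^1}² for every u ∈ H^1_0.
The interval has length L = 5/3, and Poincaré/coercivity depend only on L. Here a(u, u) = ∫(u')² + (4/5)·∫u².
Here 0 < c = 4/5 < 1. The condition a(u,u) ≥ α||u||_{H^1}² reads (1−α)∫(u')² ≥ (α−c)∫u². Any admissible α is ≤ 1 (rapidly oscillating u have ∫u²/∫(u')² → 0), and α = 1 would force 0 ≥ (1−c)∫u², impossible since c < 1; so 1−α > 0. By the sharp Poincaré inequality on H^1_0 of an interval of length L, ∫(u')² ≥ (π/L)²∫u² with equality for the first sine mode sin(π(x−x₀)/L) (x₀ the left endpoint), so the inequality holds for all u iff (1−α)(π/L)² ≥ α − c, i.e. α ≤ ((π/L)² + c)/((π/L)² + 1) = (1 + c(L/π)²)/(1 + (L/π)²). With (π/L)² = 9*π^2/25 and c = 4/5, the largest admissible constant is α = ((π/L)² + c)/((π/L)² + 1).
Simplifying, α = (20 + 9*π^2)/(25 + 9*π^2).


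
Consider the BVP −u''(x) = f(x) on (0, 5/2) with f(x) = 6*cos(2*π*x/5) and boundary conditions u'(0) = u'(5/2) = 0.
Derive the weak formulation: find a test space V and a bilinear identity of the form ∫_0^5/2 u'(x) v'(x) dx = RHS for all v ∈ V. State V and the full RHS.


V = H^1(0, 5/2) (no boundary constraint on v; u is determined up to an additive constant); weak form: ∫_0^5/2 u'v' dx = ∫_0^5/2 (6*cos(2*π*x/5)) v dx for all v ∈ V.

Multiply both sides by a test function v and integrate from 0 to 5/2:
  ∫_0^5/2 −u''(x) v(x) dx = ∫_0^5/2 f(x) v(x) dx.
Integrate the LHS by parts once:
  ∫_0^5/2 −u'' v dx = −[u'(x) v(x)]_0^5/2 + ∫_0^5/2 u'(x) v'(x) dx.
Thus ∫_0^5/2 u'(x) v'(x) dx = ∫_0^5/2 f(x) v(x) dx + [u'(x) v(x)]_0^5/2.
Choose V so that boundary terms are either known or forced to vanish.
u has homogeneous Neumann: u'(0) = u'(5/2) = 0. So [u' v]_0^5/2 = 0·v(5/2) − 0·v(0) = 0 for any v; take V = H^1(0, 5/2).
Weak formulation: find u (satisfying any essential BC) such that ∫_0^5/2 u'(x) v'(x) dx = ∫_0^5/2 f v dx for all v ∈ V (homogeneous Neumann, so boundary terms vanish).
Substituting f(x) = 6*cos(2*π*x/5), the right-hand side is ∫_0^5/2 (6*cos(2*π*x/5)) v dx.
Compatibility check (pure Neumann): taking v ≡ 1 ∈ V gives 0 = ∫_0^5/2 f dx + (0) − (0), i.e. ∫_0^5/2 f dx must equal u'(0) − u'(5/2) = 0. Indeed ∫_0^5/2 (6*cos(2*π*x/5)) dx = 0, so the data are compatible. The solution is then unique only up to an additive constant (fix it e.g. by requiring ∫_0^5/2 u dx = 0).


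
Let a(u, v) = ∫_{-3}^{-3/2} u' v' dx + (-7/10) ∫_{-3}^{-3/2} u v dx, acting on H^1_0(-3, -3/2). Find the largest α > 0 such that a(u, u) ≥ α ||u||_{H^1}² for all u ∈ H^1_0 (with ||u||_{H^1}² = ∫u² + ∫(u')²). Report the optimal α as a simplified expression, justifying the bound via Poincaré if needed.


α = (-63 + 40*π^2)/(10*(9 + 4*π^2))

Coercivity of a(·,·) on H^1_0(-3, -3/2) means a(u, u) ≥ α ||u||_{H^1}² for every u ∈ H^1_0.
The interval has length L = 3/2, and Poincaré/coercivity depend only on L. Here a(u, u) = ∫(u')² + (-7/10)·∫u².
Here c = -7/10 < 0 with |c| < (π/L)² = 4*π^2/9, so coercivity still holds. The condition a(u,u) ≥ α||u||_{H^1}² reads (1−α)∫(u')² ≥ (α−c)∫u². Any admissible α is ≤ 1 (rapidly oscillating u have ∫u²/∫(u')² → 0), and α = 1 would force 0 ≥ (1−c)∫u², impossible since c < 1; so 1−α > 0. By the sharp Poincaré inequality on H^1_0 of an interval of length L, ∫(u')² ≥ (π/L)²∫u² with equality for the first sine mode sin(π(x−x₀)/L) (x₀ the left endpoint), so the inequality holds for all u iff (1−α)(π/L)² ≥ α − c, i.e. α ≤ ((π/L)² + c)/((π/L)² + 1) = (1 + c(L/π)²)/(1 + (L/π)²). (Direct route, valid since c ≤ 0: Poincaré gives c∫u² ≥ c(L/π)²∫(u')², so a(u,u) ≥ (1 + c(L/π)²)∫(u')², while ||u||_{H^1}² ≤ (1 + (L/π)²)∫(u')²; dividing yields the same α.) With (π/L)² = 4*π^2/9 and c = -7/10, the largest admissible constant is α = ((π/L)² + c)/((π/L)² + 1).
Simplifying, α = (-63 + 40*π^2)/(10*(9 + 4*π^2)).


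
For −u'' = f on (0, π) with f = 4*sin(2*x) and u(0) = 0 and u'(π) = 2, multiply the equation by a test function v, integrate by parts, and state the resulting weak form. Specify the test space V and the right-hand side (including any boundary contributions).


V = {v ∈ H^1(0, π) : v(0) = 0} (test functions vanish at x = 0 where u is specified); weak form: ∫_0^π u'v' dx = ∫_0^π (4*sin(2*x)) v dx + 2·v(π) for all v ∈ V.

Multiply both sides by a test function v and integrate from 0 to π:
  ∫_0^π −u''(x) v(x) dx = ∫_0^π f(x) v(x) dx.
Integrate the LHS by parts once:
  ∫_0^π −u'' v dx = −[u'(x) v(x)]_0^π + ∫_0^π u'(x) v'(x) dx.
Thus ∫_0^π u'(x) v'(x) dx = ∫_0^π f(x) v(x) dx + [u'(x) v(x)]_0^π.
Choose V so that boundary terms are either known or forced to vanish.
Mixed BC: u(0) = 0 (Dirichlet) and u'(π) = 2 (Neumann). Define V = {v ∈ H^1(0, π) : v(0) = 0}. Then [u' v]_0^π = u'(π)·v(π) − u'(0)·0 = 2·v(π).
Weak formulation: find u (satisfying any essential BC) such that ∫_0^π u'(x) v'(x) dx = ∫_0^π f v dx + 2·v(π) for all v ∈ V (Dirichlet at 0 absorbed into V; Neumann datum at x = π contributes the boundary term).
Substituting f(x) = 4*sin(2*x), the right-hand side is ∫_0^π (4*sin(2*x)) v dx + 2·v(π).


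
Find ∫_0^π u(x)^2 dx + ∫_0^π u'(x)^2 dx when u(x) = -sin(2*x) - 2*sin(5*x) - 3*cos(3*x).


||u||_{H^1(0,π)}^2 = -48 + 199*π/2

u'(x) = 9*sin(3*x) - 2*cos(2*x) - 10*cos(5*x).
Expand u² and (u')² and integrate term by term on (0, π), using: for integers n ≥ 1, ∫_0^π sin²(nx) dx = ∫_0^π cos²(nx) dx = π/2; for n ≠ n', ∫_0^π sin(nx)sin(n'x) dx = ∫_0^π cos(nx)cos(n'x) dx = 0; and by product-to-sum, ∫_0^π sin(nx)cos(n'x) dx = ½∫_0^π [sin((n+n')x) + sin((n−n')x)] dx, which is 0 when n+n' is even and 2n/(n²−n'²) when n+n' is odd (it need not vanish on (0, π)).
  u² squared terms: (-1)²·∫sin(2x)² dx = 1·π/2 = π/2;  (-3)²·∫cos(3x)² dx = 9·π/2 = 9*π/2;  (-2)²·∫sin(5x)² dx = 4·π/2 = 2*π.
  u² cross terms: 2·(-1)·(-3)·∫sin(2x)·cos(3x) dx = 6·(-4/5) = -24/5;  2·(-1)·(-2)·∫sin(2x)·sin(5x) dx = 4·(0) = 0;  2·(-3)·(-2)·∫cos(3x)·sin(5x) dx = 12·(0) = 0.
  So ∫_0^π u² dx = π/2 + 9*π/2 + 2*π − 24/5 + 0 + 0 = -24/5 + 7*π.
  (u')² squared terms: (-10)²·∫cos(5x)² dx = 100·π/2 = 50*π;  (-2)²·∫cos(2x)² dx = 4·π/2 = 2*π;  (9)²·∫sin(3x)² dx = 81·π/2 = 81*π/2.
  (u')² cross terms: 2·(-10)·(-2)·∫cos(5x)·cos(2x) dx = 40·(0) = 0;  2·(-10)·(9)·∫cos(5x)·sin(3x) dx = -180·(0) = 0;  2·(-2)·(9)·∫cos(2x)·sin(3x) dx = -36·(6/5) = -216/5.
  So ∫_0^π (u')² dx = 50*π + 2*π + 81*π/2 + 0 + 0 − 216/5 = -216/5 + 185*π/2.
||u||_{H^1}^2 = (-24/5 + 7*π) + (-216/5 + 185*π/2) = -48 + 199*π/2.


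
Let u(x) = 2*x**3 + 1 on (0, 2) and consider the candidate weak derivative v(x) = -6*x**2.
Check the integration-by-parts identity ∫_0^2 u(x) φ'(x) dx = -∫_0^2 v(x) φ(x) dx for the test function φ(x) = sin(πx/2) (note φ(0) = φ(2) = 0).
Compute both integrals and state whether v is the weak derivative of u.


LHS = -48/π + 192/π^3, RHS = -192/π^3 + 48/π. No, v is not the weak derivative of u.

u(x) = 2*x**3 + 1, classical derivative u'(x) = 6*x**2.
φ(x) = sin(πx/2), so φ'(x) = π*cos(π*x/2)/2.
Note φ(0) = φ(2) = 0, so the boundary term u·φ vanishes.
LHS = ∫_0^2 u(x) φ'(x) dx = ∫_0^2 (π*x^3*cos(π*x/2) + π*cos(π*x/2)/2) dx. Term by term:
  ∫_0^2 π*cos(π*x/2)/2 dx = 0;  ∫_0^2 π*x^3*cos(π*x/2) dx = -48/π + 192/π^3.
Sum: 0 + -48/π + 192/π^3 = -48/π + 192/π^3.
So LHS = -48/π + 192/π^3.
∫_0^2 v(x) φ(x) dx = ∫_0^2 (-6*x^2*sin(π*x/2)) dx. Term by term:
  ∫_0^2 -6*x^2*sin(π*x/2) dx = -48/π + 192/π^3.
So RHS = -∫_0^2 v(x) φ(x) dx = -192/π^3 + 48/π.
LHS − RHS = -96/π + 384/π^3 ≠ 0, so the identity fails.
(For a valid weak derivative the identity must hold for EVERY test function, in particular this one. The failure shows v is NOT the weak derivative of u.)
Correct weak derivative would be u'(x) = 6*x**2.


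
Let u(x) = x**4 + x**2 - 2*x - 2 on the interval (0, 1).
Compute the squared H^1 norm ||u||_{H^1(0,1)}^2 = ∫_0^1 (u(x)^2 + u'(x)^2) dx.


||u||_{H^1}^2 = 2819/315

The H^1 norm (squared) on an interval (0, L) is
  ||u||_{H^1}^2 = ∫_0^L u(x)^2 dx + ∫_0^L u'(x)^2 dx.
Compute u'(x) = 4*x**3 + 2*x - 2.
Then u(x)^2 = x**8 + 2*x**6 - 4*x**5 - 3*x**4 - 4*x**3 + 8*x + 4 and u'(x)^2 = 16*x**6 + 16*x**4 - 16*x**3 + 4*x**2 - 8*x + 4.
Integrate each monomial from 0 to 1 using ∫_0^1 c·x^n dx = c·1^(n+1)/(n+1):
  ∫_0^1 u(x)^2 dx = ∫_0^1 (x^8 + 2*x^6 - 4*x^5 - 3*x^4 - 4*x^3 + 8*x + 4) dx. Term by term:
    ∫_0^1 x^8 dx = 1/9;  ∫_0^1 2*x^6 dx = 2/7;  ∫_0^1 -4*x^5 dx = -2/3;
    ∫_0^1 -3*x^4 dx = -3/5;  ∫_0^1 -4*x^3 dx = -1;  ∫_0^1 8*x dx = 4;
    ∫_0^1 4 dx = 4.
  Sum: 1/9 + 2/7 − 2/3 − 3/5 − 1 + 4 + 4 = 1931/315.
  ∫_0^1 u'(x)^2 dx = ∫_0^1 (16*x^6 + 16*x^4 - 16*x^3 + 4*x^2 - 8*x + 4) dx. Term by term:
    ∫_0^1 16*x^6 dx = 16/7;  ∫_0^1 16*x^4 dx = 16/5;  ∫_0^1 -16*x^3 dx = -4;
    ∫_0^1 4*x^2 dx = 4/3;  ∫_0^1 -8*x dx = -4;  ∫_0^1 4 dx = 4.
  Sum: 16/7 + 16/5 − 4 + 4/3 − 4 + 4 = 296/105.
Adding: ||u||_{H^1}^2 = 1931/315 + 296/105 = 2819/315.


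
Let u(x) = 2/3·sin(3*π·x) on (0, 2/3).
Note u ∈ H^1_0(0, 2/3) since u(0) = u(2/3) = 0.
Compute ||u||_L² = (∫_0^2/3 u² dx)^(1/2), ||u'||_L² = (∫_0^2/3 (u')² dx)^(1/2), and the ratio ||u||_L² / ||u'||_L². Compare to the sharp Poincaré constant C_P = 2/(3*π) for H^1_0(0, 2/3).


||u||_L² / ||u'||_L² = 1/(3*π) < C_P = 2/(3*π).

u(x) = 2/3·sin(3*π·x), so u'(x) = 2*π*cos(3*π*x).
Writing u(x) = A·sin(kπx/L) with A = 2/3 and k = 2, use ∫_0^L sin²(kπx/L) dx = L/2 and ∫_0^L cos²(kπx/L) dx = L/2.
u² = 4/9·sin²(3*π·x) and (u')² = 4*π^2·cos²(3*π·x), and each of sin², cos² integrates to L/2 = 1/3 over (0, 2/3).
∫_0^2/3 u² dx = 4/27, so ||u||_L² = 2*sqrt(3)/9.
∫_0^2/3 (u')² dx = 4*π^2/3, so ||u'||_L² = 2*sqrt(3)*π/3.
Ratio ||u||_L² / ||u'||_L² = 1/(3*π).
Sharp Poincaré constant on H^1_0(0, 2/3) is C_P = L/π = 2/(3*π), achieved by sin(3*π/2·x).
This is the k = 2 harmonic; the ratio L/(kπ) is strictly less than C_P = L/π, consistent with the sharp inequality ||u||_L² ≤ C_P ||u'||_L².


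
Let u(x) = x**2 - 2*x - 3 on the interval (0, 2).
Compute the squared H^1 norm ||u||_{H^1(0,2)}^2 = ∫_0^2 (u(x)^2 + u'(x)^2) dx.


||u||_{H^1}^2 = 446/15

The H^1 norm (squared) on an interval (0, L) is
  ||u||_{H^1}^2 = ∫_0^L u(x)^2 dx + ∫_0^L u'(x)^2 dx.
Compute u'(x) = 2*x - 2.
Then u(x)^2 = x**4 - 4*x**3 - 2*x**2 + 12*x + 9 and u'(x)^2 = 4*x**2 - 8*x + 4.
Integrate each monomial from 0 to 2 using ∫_0^2 c·x^n dx = c·2^(n+1)/(n+1):
  ∫_0^2 u(x)^2 dx = ∫_0^2 (x^4 - 4*x^3 - 2*x^2 + 12*x + 9) dx. Term by term:
    ∫_0^2 x^4 dx = 32/5;  ∫_0^2 -4*x^3 dx = -16;  ∫_0^2 -2*x^2 dx = -16/3;
    ∫_0^2 12*x dx = 24;  ∫_0^2 9 dx = 18.
  Sum: 32/5 − 16 − 16/3 + 24 + 18 = 406/15.
  ∫_0^2 u'(x)^2 dx = ∫_0^2 (4*x^2 - 8*x + 4) dx. Term by term:
    ∫_0^2 4*x^2 dx = 32/3;  ∫_0^2 -8*x dx = -16;  ∫_0^2 4 dx = 8.
  Sum: 32/3 − 16 + 8 = 8/3.
Adding: ||u||_{H^1}^2 = 406/15 + 8/3 = 446/15.


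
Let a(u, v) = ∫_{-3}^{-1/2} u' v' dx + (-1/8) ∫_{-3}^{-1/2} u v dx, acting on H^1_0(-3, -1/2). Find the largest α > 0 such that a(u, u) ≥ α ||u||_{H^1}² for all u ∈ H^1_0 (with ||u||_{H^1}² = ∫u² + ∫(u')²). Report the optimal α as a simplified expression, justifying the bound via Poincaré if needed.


α = (-25 + 32*π^2)/(8*(25 + 4*π^2))

Coercivity of a(·,·) on H^1_0(-3, -1/2) means a(u, u) ≥ α ||u||_{H^1}² for every u ∈ H^1_0.
The interval has length L = 5/2, and Poincaré/coercivity depend only on L. Here a(u, u) = ∫(u')² + (-1/8)·∫u².
Here c = -1/8 < 0 with |c| < (π/L)² = 4*π^2/25, so coercivity still holds. The condition a(u,u) ≥ α||u||_{H^1}² reads (1−α)∫(u')² ≥ (α−c)∫u². Any admissible α is ≤ 1 (rapidly oscillating u have ∫u²/∫(u')² → 0), and α = 1 would force 0 ≥ (1−c)∫u², impossible since c < 1; so 1−α > 0. By the sharp Poincaré inequality on H^1_0 of an interval of length L, ∫(u')² ≥ (π/L)²∫u² with equality for the first sine mode sin(π(x−x₀)/L) (x₀ the left endpoint), so the inequality holds for all u iff (1−α)(π/L)² ≥ α − c, i.e. α ≤ ((π/L)² + c)/((π/L)² + 1) = (1 + c(L/π)²)/(1 + (L/π)²). (Direct route, valid since c ≤ 0: Poincaré gives c∫u² ≥ c(L/π)²∫(u')², so a(u,u) ≥ (1 + c(L/π)²)∫(u')², while ||u||_{H^1}² ≤ (1 + (L/π)²)∫(u')²; dividing yields the same α.) With (π/L)² = 4*π^2/25 and c = -1/8, the largest admissible constant is α = ((π/L)² + c)/((π/L)² + 1).
Simplifying, α = (-25 + 32*π^2)/(8*(25 + 4*π^2)).


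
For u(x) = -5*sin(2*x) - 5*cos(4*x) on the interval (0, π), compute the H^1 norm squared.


||u||_{H^1(0,π)}^2 = 275*π

u'(x) = 20*sin(4*x) - 10*cos(2*x).
Expand u² and (u')² and integrate term by term on (0, π), using: for integers n ≥ 1, ∫_0^π sin²(nx) dx = ∫_0^π cos²(nx) dx = π/2; for n ≠ n', ∫_0^π sin(nx)sin(n'x) dx = ∫_0^π cos(nx)cos(n'x) dx = 0; and by product-to-sum, ∫_0^π sin(nx)cos(n'x) dx = ½∫_0^π [sin((n+n')x) + sin((n−n')x)] dx, which is 0 when n+n' is even and 2n/(n²−n'²) when n+n' is odd (it need not vanish on (0, π)).
  u² squared terms: (-5)²·∫cos(4x)² dx = 25·π/2 = 25*π/2;  (-5)²·∫sin(2x)² dx = 25·π/2 = 25*π/2.
  u² cross terms: 2·(-5)·(-5)·∫cos(4x)·sin(2x) dx = 50·(0) = 0.
  So ∫_0^π u² dx = 25*π/2 + 25*π/2 + 0 = 25*π.
  (u')² squared terms: (-10)²·∫cos(2x)² dx = 100·π/2 = 50*π;  (20)²·∫sin(4x)² dx = 400·π/2 = 200*π.
  (u')² cross terms: 2·(-10)·(20)·∫cos(2x)·sin(4x) dx = -400·(0) = 0.
  So ∫_0^π (u')² dx = 50*π + 200*π + 0 = 250*π.
||u||_{H^1}^2 = (25*π) + (250*π) = 275*π.


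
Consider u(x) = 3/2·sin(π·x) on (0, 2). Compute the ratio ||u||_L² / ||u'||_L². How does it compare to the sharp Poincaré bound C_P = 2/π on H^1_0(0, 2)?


||u||_L² / ||u'||_L² = 1/π < C_P = 2/π.

u(x) = 3/2·sin(π·x), so u'(x) = 3*π*cos(π*x)/2.
Writing u(x) = A·sin(kπx/L) with A = 3/2 and k = 2, use ∫_0^L sin²(kπx/L) dx = L/2 and ∫_0^L cos²(kπx/L) dx = L/2.
u² = 9/4·sin²(π·x) and (u')² = 9*π^2/4·cos²(π·x), and each of sin², cos² integrates to L/2 = 1 over (0, 2).
∫_0^2 u² dx = 9/4, so ||u||_L² = 3/2.
∫_0^2 (u')² dx = 9*π^2/4, so ||u'||_L² = 3*π/2.
Ratio ||u||_L² / ||u'||_L² = 1/π.
Sharp Poincaré constant on H^1_0(0, 2) is C_P = L/π = 2/π, achieved by sin(π/2·x).
This is the k = 2 harmonic; the ratio L/(kπ) is strictly less than C_P = L/π, consistent with the sharp inequality ||u||_L² ≤ C_P ||u'||_L².


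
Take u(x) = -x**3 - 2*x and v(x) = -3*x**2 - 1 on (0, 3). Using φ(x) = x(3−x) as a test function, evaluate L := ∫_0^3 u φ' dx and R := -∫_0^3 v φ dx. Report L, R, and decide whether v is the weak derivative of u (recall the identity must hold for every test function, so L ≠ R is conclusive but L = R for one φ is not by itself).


LHS = 909/20, RHS = 819/20. No, v is not the weak derivative of u.

u(x) = -x**3 - 2*x, classical derivative u'(x) = -3*x**2 - 2.
φ(x) = x(3−x), so φ'(x) = 3 - 2*x.
Note φ(0) = φ(3) = 0, so the boundary term u·φ vanishes.
LHS = ∫_0^3 u(x) φ'(x) dx = ∫_0^3 (2*x^4 - 3*x^3 + 4*x^2 - 6*x) dx. Term by term:
  ∫_0^3 2*x^4 dx = 486/5;  ∫_0^3 -3*x^3 dx = -243/4;  ∫_0^3 4*x^2 dx = 36;
  ∫_0^3 -6*x dx = -27.
Sum: 486/5 − 243/4 + 36 − 27 = 909/20.
So LHS = 909/20.
∫_0^3 v(x) φ(x) dx = ∫_0^3 (3*x^4 - 9*x^3 + x^2 - 3*x) dx. Term by term:
  ∫_0^3 3*x^4 dx = 729/5;  ∫_0^3 -9*x^3 dx = -729/4;  ∫_0^3 x^2 dx = 9;
  ∫_0^3 -3*x dx = -27/2.
Sum: 729/5 − 729/4 + 9 − 27/2 = -819/20.
So RHS = -∫_0^3 v(x) φ(x) dx = 819/20.
LHS − RHS = 9/2 ≠ 0, so the identity fails.
(For a valid weak derivative the identity must hold for EVERY test function, in particular this one. The failure shows v is NOT the weak derivative of u.)
Correct weak derivative would be u'(x) = -3*x**2 - 2.


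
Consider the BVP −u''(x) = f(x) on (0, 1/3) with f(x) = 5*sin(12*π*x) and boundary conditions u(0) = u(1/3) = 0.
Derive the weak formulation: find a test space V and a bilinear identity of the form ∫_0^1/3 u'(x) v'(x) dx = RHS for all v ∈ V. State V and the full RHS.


V = H^1_0(0, 1/3) (so v(0) = v(1/3) = 0); weak form: ∫_0^1/3 u'v' dx = ∫_0^1/3 (5*sin(12*π*x)) v dx for all v ∈ V.

Multiply both sides by a test function v and integrate from 0 to 1/3:
  ∫_0^1/3 −u''(x) v(x) dx = ∫_0^1/3 f(x) v(x) dx.
Integrate the LHS by parts once:
  ∫_0^1/3 −u'' v dx = −[u'(x) v(x)]_0^1/3 + ∫_0^1/3 u'(x) v'(x) dx.
Thus ∫_0^1/3 u'(x) v'(x) dx = ∫_0^1/3 f(x) v(x) dx + [u'(x) v(x)]_0^1/3.
Choose V so that boundary terms are either known or forced to vanish.
u is Dirichlet: u(0) = u(1/3) = 0. Let V = H^1_0(0, 1/3); then v(0) = v(1/3) = 0, and [u' v]_0^1/3 = 0.
Weak formulation: find u (satisfying any essential BC) such that ∫_0^1/3 u'(x) v'(x) dx = ∫_0^1/3 f v dx for all v ∈ V.
Substituting f(x) = 5*sin(12*π*x), the right-hand side is ∫_0^1/3 (5*sin(12*π*x)) v dx.


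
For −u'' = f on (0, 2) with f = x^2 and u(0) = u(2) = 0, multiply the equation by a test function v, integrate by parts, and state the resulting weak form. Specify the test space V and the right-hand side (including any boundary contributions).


V = H^1_0(0, 2) (so v(0) = v(2) = 0); weak form: ∫_0^2 u'v' dx = ∫_0^2 (x^2) v dx for all v ∈ V.

Multiply both sides by a test function v and integrate from 0 to 2:
  ∫_0^2 −u''(x) v(x) dx = ∫_0^2 f(x) v(x) dx.
Integrate the LHS by parts once:
  ∫_0^2 −u'' v dx = −[u'(x) v(x)]_0^2 + ∫_0^2 u'(x) v'(x) dx.
Thus ∫_0^2 u'(x) v'(x) dx = ∫_0^2 f(x) v(x) dx + [u'(x) v(x)]_0^2.
Choose V so that boundary terms are either known or forced to vanish.
u is Dirichlet: u(0) = u(2) = 0. Let V = H^1_0(0, 2); then v(0) = v(2) = 0, and [u' v]_0^2 = 0.
Weak formulation: find u (satisfying any essential BC) such that ∫_0^2 u'(x) v'(x) dx = ∫_0^2 f v dx for all v ∈ V.
Substituting f(x) = x^2, the right-hand side is ∫_0^2 (x^2) v dx.
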